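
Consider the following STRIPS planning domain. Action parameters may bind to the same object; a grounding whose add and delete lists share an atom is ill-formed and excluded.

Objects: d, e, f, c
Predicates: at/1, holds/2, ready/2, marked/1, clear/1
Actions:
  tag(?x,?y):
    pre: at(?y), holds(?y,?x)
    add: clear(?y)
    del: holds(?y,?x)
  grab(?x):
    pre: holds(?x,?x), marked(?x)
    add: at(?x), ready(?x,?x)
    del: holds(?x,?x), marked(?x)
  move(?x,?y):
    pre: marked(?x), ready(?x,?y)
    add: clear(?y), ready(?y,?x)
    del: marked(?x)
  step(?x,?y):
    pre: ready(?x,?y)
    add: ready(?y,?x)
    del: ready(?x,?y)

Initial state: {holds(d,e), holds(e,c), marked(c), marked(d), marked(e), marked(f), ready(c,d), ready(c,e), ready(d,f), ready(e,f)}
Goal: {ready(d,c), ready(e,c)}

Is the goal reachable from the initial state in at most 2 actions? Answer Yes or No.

Yes

1. move(c,d)  →  {clear(d), holds(d,e), holds(e,c), marked(d), marked(e), marked(f), ready(c,d), ready(c,e), ready(d,c), ready(d,f), ready(e,f)}
2. step(c,e)  →  {clear(d), holds(d,e), holds(e,c), marked(d), marked(e), marked(f), ready(c,d), ready(d,c), ready(d,f), ready(e,c), ready(e,f)}
optimal plan length = 2; 2 ≤ 2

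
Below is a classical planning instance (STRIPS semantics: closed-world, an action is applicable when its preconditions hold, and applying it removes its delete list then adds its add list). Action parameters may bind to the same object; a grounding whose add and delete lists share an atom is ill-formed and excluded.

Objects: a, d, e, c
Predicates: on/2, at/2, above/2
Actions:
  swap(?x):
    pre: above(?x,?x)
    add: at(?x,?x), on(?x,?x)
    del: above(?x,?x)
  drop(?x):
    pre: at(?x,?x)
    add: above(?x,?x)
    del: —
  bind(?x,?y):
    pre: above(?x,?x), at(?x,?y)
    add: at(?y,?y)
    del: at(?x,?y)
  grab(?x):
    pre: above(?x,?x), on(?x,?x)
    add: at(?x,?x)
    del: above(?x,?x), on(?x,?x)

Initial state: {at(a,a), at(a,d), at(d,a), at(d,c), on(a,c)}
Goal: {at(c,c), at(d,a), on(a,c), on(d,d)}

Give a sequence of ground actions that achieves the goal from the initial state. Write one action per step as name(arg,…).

1. drop(a)  →  {above(a,a), at(a,a), at(a,d), at(d,a), at(d,c), on(a,c)}
2. bind(a,d)  →  {above(a,a), at(a,a), at(d,a), at(d,c), at(d,d), on(a,c)}
3. drop(d)  →  {above(a,a), above(d,d), at(a,a), at(d,a), at(d,c), at(d,d), on(a,c)}
4. bind(d,c)  →  {above(a,a), above(d,d), at(a,a), at(c,c), at(d,a), at(d,d), on(a,c)}
5. swap(d)  →  {above(a,a), at(a,a), at(c,c), at(d,a), at(d,d), on(a,c), on(d,d)}

drop(a); bind(a,d); drop(d); bind(d,c); swap(d)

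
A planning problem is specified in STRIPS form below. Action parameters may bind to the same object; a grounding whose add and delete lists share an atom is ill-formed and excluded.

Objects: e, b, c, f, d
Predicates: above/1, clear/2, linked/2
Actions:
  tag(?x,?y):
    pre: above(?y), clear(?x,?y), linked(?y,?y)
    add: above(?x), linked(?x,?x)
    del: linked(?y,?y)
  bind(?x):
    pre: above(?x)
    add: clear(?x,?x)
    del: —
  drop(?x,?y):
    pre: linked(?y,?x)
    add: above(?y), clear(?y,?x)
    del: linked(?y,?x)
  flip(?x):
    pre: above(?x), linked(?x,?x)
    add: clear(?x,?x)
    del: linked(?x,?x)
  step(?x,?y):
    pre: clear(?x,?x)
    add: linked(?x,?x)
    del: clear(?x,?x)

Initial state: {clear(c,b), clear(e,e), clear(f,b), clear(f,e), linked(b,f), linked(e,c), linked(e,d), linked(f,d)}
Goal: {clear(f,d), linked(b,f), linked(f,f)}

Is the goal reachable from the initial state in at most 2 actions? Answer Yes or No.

1. drop(d,f)  →  {above(f), clear(c,b), clear(e,e), clear(f,b), clear(f,d), clear(f,e), linked(b,f), linked(e,c), linked(e,d)}
2. bind(f)  →  {above(f), clear(c,b), clear(e,e), clear(f,b), clear(f,d), clear(f,e), clear(f,f), linked(b,f), linked(e,c), linked(e,d)}
3. step(f,e)  →  {above(f), clear(c,b), clear(e,e), clear(f,b), clear(f,d), clear(f,e), linked(b,f), linked(e,c), linked(e,d), linked(f,f)}
optimal plan length = 3; 3 > 2

No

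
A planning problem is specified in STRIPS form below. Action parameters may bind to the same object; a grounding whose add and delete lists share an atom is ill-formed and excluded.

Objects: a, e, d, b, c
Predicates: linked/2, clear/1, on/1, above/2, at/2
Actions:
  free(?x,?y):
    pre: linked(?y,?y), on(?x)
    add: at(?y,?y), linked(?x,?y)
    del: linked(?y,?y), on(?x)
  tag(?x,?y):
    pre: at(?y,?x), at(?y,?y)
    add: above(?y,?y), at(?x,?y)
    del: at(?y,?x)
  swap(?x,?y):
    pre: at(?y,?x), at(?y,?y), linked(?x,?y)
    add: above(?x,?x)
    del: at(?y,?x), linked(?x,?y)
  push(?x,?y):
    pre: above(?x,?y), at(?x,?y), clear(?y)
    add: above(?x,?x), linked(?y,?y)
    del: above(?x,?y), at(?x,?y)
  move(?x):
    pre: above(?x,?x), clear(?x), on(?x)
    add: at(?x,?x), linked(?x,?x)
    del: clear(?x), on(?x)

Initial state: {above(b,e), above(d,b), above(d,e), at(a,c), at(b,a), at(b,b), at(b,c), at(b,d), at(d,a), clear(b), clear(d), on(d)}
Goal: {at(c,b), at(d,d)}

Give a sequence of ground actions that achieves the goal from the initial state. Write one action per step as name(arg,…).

tag(d,b); tag(c,b); push(d,b); move(d)

1. tag(d,b)  →  {above(b,b), above(b,e), above(d,b), above(d,e), at(a,c), at(b,a), at(b,b), at(b,c), at(d,a), at(d,b), clear(b), clear(d), on(d)}
2. tag(c,b)  →  {above(b,b), above(b,e), above(d,b), above(d,e), at(a,c), at(b,a), at(b,b), at(c,b), at(d,a), at(d,b), clear(b), clear(d), on(d)}
3. push(d,b)  →  {above(b,b), above(b,e), above(d,d), above(d,e), at(a,c), at(b,a), at(b,b), at(c,b), at(d,a), clear(b), clear(d), linked(b,b), on(d)}
4. move(d)  →  {above(b,b), above(b,e), above(d,d), above(d,e), at(a,c), at(b,a), at(b,b), at(c,b), at(d,a), at(d,d), clear(b), linked(b,b), linked(d,d)}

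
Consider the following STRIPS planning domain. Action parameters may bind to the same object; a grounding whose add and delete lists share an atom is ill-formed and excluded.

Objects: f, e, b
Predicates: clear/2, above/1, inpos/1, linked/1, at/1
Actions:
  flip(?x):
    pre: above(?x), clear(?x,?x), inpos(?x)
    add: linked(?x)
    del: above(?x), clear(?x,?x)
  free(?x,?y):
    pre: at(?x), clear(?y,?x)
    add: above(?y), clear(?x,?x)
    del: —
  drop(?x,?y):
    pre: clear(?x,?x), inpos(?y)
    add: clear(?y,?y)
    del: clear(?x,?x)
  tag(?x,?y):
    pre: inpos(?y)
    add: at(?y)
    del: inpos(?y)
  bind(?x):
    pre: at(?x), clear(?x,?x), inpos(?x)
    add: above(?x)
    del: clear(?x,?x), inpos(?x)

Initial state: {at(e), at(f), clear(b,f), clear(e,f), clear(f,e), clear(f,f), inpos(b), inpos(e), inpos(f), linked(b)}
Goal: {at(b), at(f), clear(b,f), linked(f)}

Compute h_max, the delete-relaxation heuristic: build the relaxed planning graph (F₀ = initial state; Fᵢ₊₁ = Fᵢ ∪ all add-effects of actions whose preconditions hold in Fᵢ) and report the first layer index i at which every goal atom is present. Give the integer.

F0 = init (10 atoms)
F1 = F0 ∪ {above(b), above(e), above(f), at(b), clear(b,b), clear(e,e)}  (16 atoms)
F2 = F1 ∪ {linked(e), linked(f)}  (18 atoms)
goal ⊆ F2  ⇒  h_max = 2

2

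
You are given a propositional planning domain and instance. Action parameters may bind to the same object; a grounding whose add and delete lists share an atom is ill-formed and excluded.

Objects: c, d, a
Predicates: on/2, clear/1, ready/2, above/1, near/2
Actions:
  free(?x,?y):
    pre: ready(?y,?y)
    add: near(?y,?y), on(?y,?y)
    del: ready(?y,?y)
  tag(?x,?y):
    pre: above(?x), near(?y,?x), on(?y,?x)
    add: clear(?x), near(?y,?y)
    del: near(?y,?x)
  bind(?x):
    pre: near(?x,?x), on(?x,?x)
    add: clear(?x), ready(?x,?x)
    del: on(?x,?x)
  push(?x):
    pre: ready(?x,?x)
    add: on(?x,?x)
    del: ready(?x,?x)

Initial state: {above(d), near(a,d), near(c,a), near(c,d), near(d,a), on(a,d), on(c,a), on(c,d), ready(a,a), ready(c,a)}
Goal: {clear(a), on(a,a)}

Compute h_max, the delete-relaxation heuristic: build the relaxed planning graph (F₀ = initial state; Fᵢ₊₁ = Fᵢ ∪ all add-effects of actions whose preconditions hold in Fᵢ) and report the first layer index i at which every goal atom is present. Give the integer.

F0 = init (10 atoms)
F1 = F0 ∪ {clear(d), near(a,a), near(c,c), on(a,a)}  (14 atoms)
F2 = F1 ∪ {clear(a)}  (15 atoms)
goal ⊆ F2  ⇒  h_max = 2

2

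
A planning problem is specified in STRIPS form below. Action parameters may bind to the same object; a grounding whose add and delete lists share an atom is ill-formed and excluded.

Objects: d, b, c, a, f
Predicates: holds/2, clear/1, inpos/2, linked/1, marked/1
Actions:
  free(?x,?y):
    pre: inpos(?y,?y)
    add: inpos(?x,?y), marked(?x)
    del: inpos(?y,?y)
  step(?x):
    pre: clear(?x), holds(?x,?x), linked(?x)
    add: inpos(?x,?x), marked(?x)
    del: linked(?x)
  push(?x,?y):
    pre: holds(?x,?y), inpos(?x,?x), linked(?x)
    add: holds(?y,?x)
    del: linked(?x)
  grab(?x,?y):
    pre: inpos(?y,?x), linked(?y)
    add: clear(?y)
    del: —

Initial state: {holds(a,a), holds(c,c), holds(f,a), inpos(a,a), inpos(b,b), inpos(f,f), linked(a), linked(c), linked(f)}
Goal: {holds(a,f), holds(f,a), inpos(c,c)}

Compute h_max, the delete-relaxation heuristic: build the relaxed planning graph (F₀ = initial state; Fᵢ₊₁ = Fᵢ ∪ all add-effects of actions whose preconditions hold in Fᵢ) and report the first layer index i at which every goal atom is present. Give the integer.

F0 = init (9 atoms)
F1 = F0 ∪ {clear(a), clear(f), holds(a,f), inpos(a,b), inpos(a,f), inpos(b,a), inpos(b,f), inpos(c,a), inpos(c,b), inpos(c,f), inpos(d,a), inpos(d,b), inpos(d,f), inpos(f,a), inpos(f,b), marked(a), marked(b), marked(c), marked(d), marked(f)}  (29 atoms)
F2 = F1 ∪ {clear(c)}  (30 atoms)
F3 = F2 ∪ {inpos(c,c)}  (31 atoms)
goal ⊆ F3  ⇒  h_max = 3

3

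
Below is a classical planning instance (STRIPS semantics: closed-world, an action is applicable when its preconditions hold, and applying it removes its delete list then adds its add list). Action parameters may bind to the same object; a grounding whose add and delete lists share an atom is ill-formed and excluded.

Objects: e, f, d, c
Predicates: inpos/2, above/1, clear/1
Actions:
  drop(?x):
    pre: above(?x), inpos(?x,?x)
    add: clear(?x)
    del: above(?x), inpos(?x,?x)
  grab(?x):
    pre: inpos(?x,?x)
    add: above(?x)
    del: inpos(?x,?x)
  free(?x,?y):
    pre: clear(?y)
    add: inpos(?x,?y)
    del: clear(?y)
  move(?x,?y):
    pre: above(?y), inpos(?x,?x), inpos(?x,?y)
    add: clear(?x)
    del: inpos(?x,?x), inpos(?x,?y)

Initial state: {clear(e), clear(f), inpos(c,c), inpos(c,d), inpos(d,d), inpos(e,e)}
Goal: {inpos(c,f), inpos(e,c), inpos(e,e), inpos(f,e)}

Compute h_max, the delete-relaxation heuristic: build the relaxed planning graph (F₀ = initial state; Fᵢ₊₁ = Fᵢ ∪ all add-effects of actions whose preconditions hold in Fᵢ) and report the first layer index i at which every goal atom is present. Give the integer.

F0 = init (6 atoms)
F1 = F0 ∪ {above(c), above(d), above(e), inpos(c,e), inpos(c,f), inpos(d,e), inpos(d,f), inpos(e,f), inpos(f,e), inpos(f,f)}  (16 atoms)
F2 = F1 ∪ {above(f), clear(c), clear(d)}  (19 atoms)
F3 = F2 ∪ {inpos(d,c), inpos(e,c), inpos(e,d), inpos(f,c), inpos(f,d)}  (24 atoms)
goal ⊆ F3  ⇒  h_max = 3

3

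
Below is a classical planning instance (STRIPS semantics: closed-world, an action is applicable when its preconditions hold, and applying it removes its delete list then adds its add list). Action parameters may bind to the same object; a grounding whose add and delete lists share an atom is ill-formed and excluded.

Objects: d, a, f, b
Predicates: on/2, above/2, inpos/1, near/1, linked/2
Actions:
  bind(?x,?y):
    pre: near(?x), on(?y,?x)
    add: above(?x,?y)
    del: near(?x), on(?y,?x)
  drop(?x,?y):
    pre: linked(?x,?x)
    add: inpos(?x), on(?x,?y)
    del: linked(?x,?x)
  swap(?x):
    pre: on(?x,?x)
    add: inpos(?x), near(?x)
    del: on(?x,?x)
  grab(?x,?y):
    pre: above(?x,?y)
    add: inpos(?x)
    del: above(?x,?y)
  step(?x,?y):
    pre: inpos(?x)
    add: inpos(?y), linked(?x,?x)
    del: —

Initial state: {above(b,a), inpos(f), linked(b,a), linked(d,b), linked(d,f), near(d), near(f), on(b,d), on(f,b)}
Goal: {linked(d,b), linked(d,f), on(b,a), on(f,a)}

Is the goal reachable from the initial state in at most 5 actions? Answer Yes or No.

1. step(f,b)  →  {above(b,a), inpos(b), inpos(f), linked(b,a), linked(d,b), linked(d,f), linked(f,f), near(d), near(f), on(b,d), on(f,b)}
2. drop(f,a)  →  {above(b,a), inpos(b), inpos(f), linked(b,a), linked(d,b), linked(d,f), near(d), near(f), on(b,d), on(f,a), on(f,b)}
3. step(b,d)  →  {above(b,a), inpos(b), inpos(d), inpos(f), linked(b,a), linked(b,b), linked(d,b), linked(d,f), near(d), near(f), on(b,d), on(f,a), on(f,b)}
4. drop(b,a)  →  {above(b,a), inpos(b), inpos(d), inpos(f), linked(b,a), linked(d,b), linked(d,f), near(d), near(f), on(b,a), on(b,d), on(f,a), on(f,b)}
optimal plan length = 4; 4 ≤ 5

Yes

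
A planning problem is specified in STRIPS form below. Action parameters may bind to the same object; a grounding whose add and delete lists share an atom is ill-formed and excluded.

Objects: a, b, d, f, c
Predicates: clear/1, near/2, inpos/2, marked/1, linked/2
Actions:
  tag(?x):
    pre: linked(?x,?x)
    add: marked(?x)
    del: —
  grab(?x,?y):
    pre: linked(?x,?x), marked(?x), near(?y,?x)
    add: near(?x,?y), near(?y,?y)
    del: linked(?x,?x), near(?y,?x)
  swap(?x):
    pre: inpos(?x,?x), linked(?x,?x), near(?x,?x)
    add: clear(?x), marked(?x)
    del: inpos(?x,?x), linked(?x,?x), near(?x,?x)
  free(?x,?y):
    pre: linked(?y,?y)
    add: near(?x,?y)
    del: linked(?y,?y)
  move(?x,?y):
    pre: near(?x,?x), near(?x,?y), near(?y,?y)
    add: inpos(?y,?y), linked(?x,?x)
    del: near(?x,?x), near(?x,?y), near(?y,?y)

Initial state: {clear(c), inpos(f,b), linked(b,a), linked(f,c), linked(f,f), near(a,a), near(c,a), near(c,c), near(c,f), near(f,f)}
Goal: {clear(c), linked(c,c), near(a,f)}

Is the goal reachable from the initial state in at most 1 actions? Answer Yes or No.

1. free(a,f)  →  {clear(c), inpos(f,b), linked(b,a), linked(f,c), near(a,a), near(a,f), near(c,a), near(c,c), near(c,f), near(f,f)}
2. move(c,a)  →  {clear(c), inpos(a,a), inpos(f,b), linked(b,a), linked(c,c), linked(f,c), near(a,f), near(c,f), near(f,f)}
optimal plan length = 2; 2 > 1

No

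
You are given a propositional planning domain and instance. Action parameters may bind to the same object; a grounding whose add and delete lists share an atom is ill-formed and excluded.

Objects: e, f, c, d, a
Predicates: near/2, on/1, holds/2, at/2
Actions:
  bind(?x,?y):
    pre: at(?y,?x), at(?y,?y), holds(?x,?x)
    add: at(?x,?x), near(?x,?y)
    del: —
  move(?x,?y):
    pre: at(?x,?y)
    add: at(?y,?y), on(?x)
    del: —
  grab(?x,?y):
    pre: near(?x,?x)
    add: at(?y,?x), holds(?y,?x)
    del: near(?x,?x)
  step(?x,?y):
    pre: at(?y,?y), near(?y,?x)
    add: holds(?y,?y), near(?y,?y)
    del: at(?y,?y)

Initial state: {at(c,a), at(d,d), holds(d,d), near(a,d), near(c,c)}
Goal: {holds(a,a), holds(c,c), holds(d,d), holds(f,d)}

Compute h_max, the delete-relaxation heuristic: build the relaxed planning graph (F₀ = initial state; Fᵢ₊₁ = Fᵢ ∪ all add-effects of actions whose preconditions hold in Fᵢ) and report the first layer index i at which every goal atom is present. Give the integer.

2

F0 = init (5 atoms)
F1 = F0 ∪ {at(a,a), at(a,c), at(c,c), at(d,c), at(e,c), at(f,c), holds(a,c), holds(c,c), holds(d,c), holds(e,c), holds(f,c), near(d,d), on(c), on(d)}  (19 atoms)
F2 = F1 ∪ {at(a,d), at(c,d), at(e,d), at(f,d), holds(a,a), holds(a,d), holds(c,d), holds(e,d), holds(f,d), near(a,a), near(c,a), near(c,d), on(a), on(e), on(f)}  (34 atoms)
goal ⊆ F2  ⇒  h_max = 2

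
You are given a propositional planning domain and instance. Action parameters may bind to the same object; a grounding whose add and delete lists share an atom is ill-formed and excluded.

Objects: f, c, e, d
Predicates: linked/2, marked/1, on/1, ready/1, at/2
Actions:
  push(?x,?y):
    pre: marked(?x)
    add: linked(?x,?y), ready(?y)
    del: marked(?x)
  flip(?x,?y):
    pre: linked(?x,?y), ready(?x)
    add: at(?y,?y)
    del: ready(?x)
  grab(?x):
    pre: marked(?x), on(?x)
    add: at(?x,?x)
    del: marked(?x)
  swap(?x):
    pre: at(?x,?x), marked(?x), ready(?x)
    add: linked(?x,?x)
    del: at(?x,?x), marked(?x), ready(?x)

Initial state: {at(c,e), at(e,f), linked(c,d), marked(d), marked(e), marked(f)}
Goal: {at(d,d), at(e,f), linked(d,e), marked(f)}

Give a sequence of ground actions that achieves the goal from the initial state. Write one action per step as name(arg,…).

1. push(e,c)  →  {at(c,e), at(e,f), linked(c,d), linked(e,c), marked(d), marked(f), ready(c)}
2. push(d,e)  →  {at(c,e), at(e,f), linked(c,d), linked(d,e), linked(e,c), marked(f), ready(c), ready(e)}
3. flip(c,d)  →  {at(c,e), at(d,d), at(e,f), linked(c,d), linked(d,e), linked(e,c), marked(f), ready(e)}

push(e,c); push(d,e); flip(c,d)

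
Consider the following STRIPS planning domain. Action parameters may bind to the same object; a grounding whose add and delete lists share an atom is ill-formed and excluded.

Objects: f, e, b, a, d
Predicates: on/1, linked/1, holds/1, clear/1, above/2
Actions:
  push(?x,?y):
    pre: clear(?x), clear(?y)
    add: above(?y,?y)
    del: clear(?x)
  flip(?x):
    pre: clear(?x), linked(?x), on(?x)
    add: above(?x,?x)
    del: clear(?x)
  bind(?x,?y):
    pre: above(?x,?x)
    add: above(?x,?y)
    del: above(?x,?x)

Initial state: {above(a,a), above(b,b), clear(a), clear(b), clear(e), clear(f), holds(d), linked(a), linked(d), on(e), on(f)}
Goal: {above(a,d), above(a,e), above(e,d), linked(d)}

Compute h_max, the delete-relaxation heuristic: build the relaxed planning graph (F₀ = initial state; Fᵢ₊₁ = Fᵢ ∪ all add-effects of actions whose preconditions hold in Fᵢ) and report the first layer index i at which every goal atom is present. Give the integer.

F0 = init (11 atoms)
F1 = F0 ∪ {above(a,b), above(a,d), above(a,e), above(a,f), above(b,a), above(b,d), above(b,e), above(b,f), above(e,e), above(f,f)}  (21 atoms)
F2 = F1 ∪ {above(e,a), above(e,b), above(e,d), above(e,f), above(f,a), above(f,b), above(f,d), above(f,e)}  (29 atoms)
goal ⊆ F2  ⇒  h_max = 2

2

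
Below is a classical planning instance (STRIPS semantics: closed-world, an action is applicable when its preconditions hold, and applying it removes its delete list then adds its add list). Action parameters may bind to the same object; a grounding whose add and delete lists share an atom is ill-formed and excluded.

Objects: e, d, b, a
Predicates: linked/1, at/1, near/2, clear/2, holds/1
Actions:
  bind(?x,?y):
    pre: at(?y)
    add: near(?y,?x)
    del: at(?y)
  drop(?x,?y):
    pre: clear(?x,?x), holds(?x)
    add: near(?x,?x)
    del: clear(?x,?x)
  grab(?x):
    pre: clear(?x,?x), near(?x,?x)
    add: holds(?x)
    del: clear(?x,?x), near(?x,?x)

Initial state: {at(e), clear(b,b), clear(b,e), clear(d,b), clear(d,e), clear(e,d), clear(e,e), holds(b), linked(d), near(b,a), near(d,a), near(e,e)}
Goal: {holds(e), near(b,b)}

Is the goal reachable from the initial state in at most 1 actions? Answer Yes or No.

1. drop(b,e)  →  {at(e), clear(b,e), clear(d,b), clear(d,e), clear(e,d), clear(e,e), holds(b), linked(d), near(b,a), near(b,b), near(d,a), near(e,e)}
2. grab(e)  →  {at(e), clear(b,e), clear(d,b), clear(d,e), clear(e,d), holds(b), holds(e), linked(d), near(b,a), near(b,b), near(d,a)}
optimal plan length = 2; 2 > 1

No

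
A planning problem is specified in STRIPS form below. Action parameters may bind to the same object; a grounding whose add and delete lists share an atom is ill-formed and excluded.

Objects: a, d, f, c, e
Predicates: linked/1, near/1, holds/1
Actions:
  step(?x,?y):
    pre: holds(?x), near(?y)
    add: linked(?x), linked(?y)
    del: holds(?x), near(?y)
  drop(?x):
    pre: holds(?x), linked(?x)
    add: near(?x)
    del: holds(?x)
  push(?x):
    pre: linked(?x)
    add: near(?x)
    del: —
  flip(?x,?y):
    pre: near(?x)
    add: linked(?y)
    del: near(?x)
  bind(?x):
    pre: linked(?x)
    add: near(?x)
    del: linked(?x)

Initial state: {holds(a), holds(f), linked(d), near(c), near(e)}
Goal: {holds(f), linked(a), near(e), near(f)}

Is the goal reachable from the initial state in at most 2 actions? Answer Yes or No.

1. step(a,c)  →  {holds(f), linked(a), linked(c), linked(d), near(e)}
2. push(a)  →  {holds(f), linked(a), linked(c), linked(d), near(a), near(e)}
3. flip(a,f)  →  {holds(f), linked(a), linked(c), linked(d), linked(f), near(e)}
4. push(f)  →  {holds(f), linked(a), linked(c), linked(d), linked(f), near(e), near(f)}
optimal plan length = 4; 4 > 2

No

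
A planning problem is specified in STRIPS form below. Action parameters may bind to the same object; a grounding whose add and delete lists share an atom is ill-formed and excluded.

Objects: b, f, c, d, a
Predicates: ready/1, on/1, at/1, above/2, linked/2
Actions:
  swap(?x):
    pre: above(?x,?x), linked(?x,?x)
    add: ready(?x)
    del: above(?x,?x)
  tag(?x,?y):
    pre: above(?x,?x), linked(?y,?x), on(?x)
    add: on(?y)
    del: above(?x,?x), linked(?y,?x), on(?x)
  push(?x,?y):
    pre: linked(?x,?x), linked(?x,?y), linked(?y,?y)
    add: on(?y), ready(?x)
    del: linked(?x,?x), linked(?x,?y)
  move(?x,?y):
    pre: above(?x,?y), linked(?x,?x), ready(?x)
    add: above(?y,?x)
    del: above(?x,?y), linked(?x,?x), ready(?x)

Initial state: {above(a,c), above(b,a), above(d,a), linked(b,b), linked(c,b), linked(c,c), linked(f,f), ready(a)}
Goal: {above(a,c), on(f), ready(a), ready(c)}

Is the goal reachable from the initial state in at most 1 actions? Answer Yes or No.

1. push(f,f)  →  {above(a,c), above(b,a), above(d,a), linked(b,b), linked(c,b), linked(c,c), on(f), ready(a), ready(f)}
2. push(c,b)  →  {above(a,c), above(b,a), above(d,a), linked(b,b), on(b), on(f), ready(a), ready(c), ready(f)}
optimal plan length = 2; 2 > 1

No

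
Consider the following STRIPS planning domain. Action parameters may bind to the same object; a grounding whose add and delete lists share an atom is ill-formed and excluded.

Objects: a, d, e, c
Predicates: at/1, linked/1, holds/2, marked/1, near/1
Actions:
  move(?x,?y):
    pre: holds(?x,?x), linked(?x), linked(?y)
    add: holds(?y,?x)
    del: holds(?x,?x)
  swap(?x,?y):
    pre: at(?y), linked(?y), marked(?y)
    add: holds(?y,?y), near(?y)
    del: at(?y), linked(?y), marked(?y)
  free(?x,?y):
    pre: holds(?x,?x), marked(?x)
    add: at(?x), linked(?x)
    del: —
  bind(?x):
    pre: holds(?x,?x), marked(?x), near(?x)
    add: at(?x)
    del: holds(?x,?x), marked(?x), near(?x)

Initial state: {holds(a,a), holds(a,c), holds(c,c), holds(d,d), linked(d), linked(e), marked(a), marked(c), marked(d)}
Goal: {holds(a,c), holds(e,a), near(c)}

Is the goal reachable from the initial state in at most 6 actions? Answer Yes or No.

1. free(a,a)  →  {at(a), holds(a,a), holds(a,c), holds(c,c), holds(d,d), linked(a), linked(d), linked(e), marked(a), marked(c), marked(d)}
2. move(a,e)  →  {at(a), holds(a,c), holds(c,c), holds(d,d), holds(e,a), linked(a), linked(d), linked(e), marked(a), marked(c), marked(d)}
3. free(c,a)  →  {at(a), at(c), holds(a,c), holds(c,c), holds(d,d), holds(e,a), linked(a), linked(c), linked(d), linked(e), marked(a), marked(c), marked(d)}
4. swap(a,c)  →  {at(a), holds(a,c), holds(c,c), holds(d,d), holds(e,a), linked(a), linked(d), linked(e), marked(a), marked(d), near(c)}
optimal plan length = 4; 4 ≤ 6

Yes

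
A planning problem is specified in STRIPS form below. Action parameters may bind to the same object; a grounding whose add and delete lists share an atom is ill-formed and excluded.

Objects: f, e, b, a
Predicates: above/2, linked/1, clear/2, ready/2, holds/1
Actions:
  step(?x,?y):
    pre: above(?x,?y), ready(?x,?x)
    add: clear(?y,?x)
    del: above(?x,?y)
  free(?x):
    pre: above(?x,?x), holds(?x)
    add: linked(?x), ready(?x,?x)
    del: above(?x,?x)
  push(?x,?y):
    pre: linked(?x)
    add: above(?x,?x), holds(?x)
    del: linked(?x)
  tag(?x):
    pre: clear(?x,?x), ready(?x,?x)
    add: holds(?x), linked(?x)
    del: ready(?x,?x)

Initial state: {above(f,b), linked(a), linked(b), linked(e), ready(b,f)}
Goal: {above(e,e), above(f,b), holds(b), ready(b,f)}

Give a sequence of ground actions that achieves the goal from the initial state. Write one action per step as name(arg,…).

push(e,f); push(b,f)

1. push(e,f)  →  {above(e,e), above(f,b), holds(e), linked(a), linked(b), ready(b,f)}
2. push(b,f)  →  {above(b,b), above(e,e), above(f,b), holds(b), holds(e), linked(a), ready(b,f)}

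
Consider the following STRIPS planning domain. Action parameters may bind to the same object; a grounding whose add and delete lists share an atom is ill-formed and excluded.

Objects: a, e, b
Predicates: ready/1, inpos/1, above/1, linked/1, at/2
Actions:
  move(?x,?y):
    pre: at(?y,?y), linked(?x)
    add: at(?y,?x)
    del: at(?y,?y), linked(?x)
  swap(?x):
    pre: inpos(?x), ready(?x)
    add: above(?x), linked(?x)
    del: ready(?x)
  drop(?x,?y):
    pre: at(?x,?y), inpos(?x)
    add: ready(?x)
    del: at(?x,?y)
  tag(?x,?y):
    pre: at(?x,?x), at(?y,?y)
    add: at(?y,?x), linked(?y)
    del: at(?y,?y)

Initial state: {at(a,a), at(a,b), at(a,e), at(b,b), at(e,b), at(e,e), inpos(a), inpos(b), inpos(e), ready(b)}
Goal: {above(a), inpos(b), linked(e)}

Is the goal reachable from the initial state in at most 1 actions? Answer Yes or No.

No

1. drop(a,a)  →  {at(a,b), at(a,e), at(b,b), at(e,b), at(e,e), inpos(a), inpos(b), inpos(e), ready(a), ready(b)}
2. swap(a)  →  {above(a), at(a,b), at(a,e), at(b,b), at(e,b), at(e,e), inpos(a), inpos(b), inpos(e), linked(a), ready(b)}
3. tag(b,e)  →  {above(a), at(a,b), at(a,e), at(b,b), at(e,b), inpos(a), inpos(b), inpos(e), linked(a), linked(e), ready(b)}
optimal plan length = 3; 3 > 1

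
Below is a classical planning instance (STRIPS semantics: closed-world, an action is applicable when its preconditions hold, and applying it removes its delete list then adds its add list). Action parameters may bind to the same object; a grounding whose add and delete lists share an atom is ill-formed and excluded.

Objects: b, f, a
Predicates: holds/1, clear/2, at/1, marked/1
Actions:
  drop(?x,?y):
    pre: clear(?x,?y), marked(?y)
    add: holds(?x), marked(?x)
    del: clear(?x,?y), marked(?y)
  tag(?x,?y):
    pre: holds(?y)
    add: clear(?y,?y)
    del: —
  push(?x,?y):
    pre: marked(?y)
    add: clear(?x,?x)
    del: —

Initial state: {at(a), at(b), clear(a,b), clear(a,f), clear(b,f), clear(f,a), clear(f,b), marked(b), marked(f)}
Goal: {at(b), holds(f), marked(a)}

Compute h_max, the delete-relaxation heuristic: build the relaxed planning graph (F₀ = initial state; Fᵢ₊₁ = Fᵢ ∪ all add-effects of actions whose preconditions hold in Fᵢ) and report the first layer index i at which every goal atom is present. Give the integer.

1

F0 = init (9 atoms)
F1 = F0 ∪ {clear(a,a), clear(b,b), clear(f,f), holds(a), holds(b), holds(f), marked(a)}  (16 atoms)
goal ⊆ F1  ⇒  h_max = 1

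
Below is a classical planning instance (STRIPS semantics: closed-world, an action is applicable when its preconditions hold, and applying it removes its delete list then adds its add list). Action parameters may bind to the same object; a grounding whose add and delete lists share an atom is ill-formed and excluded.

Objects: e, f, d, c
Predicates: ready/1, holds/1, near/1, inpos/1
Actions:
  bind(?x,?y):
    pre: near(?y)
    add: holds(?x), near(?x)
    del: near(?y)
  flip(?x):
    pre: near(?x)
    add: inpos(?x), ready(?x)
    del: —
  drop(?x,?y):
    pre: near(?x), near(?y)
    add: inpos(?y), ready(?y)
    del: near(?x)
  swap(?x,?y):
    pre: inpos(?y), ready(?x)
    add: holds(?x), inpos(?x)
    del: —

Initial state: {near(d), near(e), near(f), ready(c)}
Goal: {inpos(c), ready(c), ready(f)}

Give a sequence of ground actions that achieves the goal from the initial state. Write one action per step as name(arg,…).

flip(f); swap(c,f)

1. flip(f)  →  {inpos(f), near(d), near(e), near(f), ready(c), ready(f)}
2. swap(c,f)  →  {holds(c), inpos(c), inpos(f), near(d), near(e), near(f), ready(c), ready(f)}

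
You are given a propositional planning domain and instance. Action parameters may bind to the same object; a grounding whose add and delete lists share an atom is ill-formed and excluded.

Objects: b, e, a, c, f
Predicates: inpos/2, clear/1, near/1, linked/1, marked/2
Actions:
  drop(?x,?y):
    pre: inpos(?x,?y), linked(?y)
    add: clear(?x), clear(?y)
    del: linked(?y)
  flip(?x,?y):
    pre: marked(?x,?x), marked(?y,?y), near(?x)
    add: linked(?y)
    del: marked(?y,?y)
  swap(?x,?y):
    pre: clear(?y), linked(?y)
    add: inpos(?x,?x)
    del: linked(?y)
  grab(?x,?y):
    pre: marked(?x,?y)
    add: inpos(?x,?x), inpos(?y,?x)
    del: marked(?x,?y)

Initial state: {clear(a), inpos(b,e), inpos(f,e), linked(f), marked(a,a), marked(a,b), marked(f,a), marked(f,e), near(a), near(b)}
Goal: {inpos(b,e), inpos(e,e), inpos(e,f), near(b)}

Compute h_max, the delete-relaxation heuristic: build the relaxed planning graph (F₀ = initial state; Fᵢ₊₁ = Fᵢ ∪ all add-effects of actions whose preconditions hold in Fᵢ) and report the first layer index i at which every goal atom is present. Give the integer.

F0 = init (10 atoms)
F1 = F0 ∪ {inpos(a,a), inpos(a,f), inpos(b,a), inpos(e,f), inpos(f,f), linked(a)}  (16 atoms)
F2 = F1 ∪ {clear(b), clear(e), clear(f), inpos(b,b), inpos(c,c), inpos(e,e)}  (22 atoms)
goal ⊆ F2  ⇒  h_max = 2

2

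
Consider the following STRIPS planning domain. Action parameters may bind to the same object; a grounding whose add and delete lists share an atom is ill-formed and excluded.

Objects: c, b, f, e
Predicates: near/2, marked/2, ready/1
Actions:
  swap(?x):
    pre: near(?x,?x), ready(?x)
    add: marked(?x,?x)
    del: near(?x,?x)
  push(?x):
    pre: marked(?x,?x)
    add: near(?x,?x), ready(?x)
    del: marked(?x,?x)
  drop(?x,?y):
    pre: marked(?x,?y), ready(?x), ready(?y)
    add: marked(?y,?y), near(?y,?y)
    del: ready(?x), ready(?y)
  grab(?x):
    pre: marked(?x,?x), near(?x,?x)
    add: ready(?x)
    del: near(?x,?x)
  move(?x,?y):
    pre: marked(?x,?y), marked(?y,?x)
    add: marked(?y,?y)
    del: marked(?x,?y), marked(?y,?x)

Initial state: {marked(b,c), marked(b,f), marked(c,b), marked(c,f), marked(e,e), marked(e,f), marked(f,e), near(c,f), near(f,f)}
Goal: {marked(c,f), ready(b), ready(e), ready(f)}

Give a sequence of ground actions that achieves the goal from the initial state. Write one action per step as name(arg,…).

1. push(e)  →  {marked(b,c), marked(b,f), marked(c,b), marked(c,f), marked(e,f), marked(f,e), near(c,f), near(e,e), near(f,f), ready(e)}
2. move(c,b)  →  {marked(b,b), marked(b,f), marked(c,f), marked(e,f), marked(f,e), near(c,f), near(e,e), near(f,f), ready(e)}
3. push(b)  →  {marked(b,f), marked(c,f), marked(e,f), marked(f,e), near(b,b), near(c,f), near(e,e), near(f,f), ready(b), ready(e)}
4. move(e,f)  →  {marked(b,f), marked(c,f), marked(f,f), near(b,b), near(c,f), near(e,e), near(f,f), ready(b), ready(e)}
5. push(f)  →  {marked(b,f), marked(c,f), near(b,b), near(c,f), near(e,e), near(f,f), ready(b), ready(e), ready(f)}

push(e); move(c,b); push(b); move(e,f); push(f)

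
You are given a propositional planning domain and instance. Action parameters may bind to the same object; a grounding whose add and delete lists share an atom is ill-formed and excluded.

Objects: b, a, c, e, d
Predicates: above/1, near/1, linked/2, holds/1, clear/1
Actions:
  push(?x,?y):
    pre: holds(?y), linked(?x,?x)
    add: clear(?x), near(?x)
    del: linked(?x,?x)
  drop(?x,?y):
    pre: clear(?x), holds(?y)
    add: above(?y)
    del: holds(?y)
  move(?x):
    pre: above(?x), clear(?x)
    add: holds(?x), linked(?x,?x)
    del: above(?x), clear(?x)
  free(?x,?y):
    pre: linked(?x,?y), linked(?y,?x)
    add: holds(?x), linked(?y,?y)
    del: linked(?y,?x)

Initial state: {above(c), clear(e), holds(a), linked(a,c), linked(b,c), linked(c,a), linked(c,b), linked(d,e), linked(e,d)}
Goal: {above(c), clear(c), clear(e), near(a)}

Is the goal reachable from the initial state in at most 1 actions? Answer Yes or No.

1. free(b,c)  →  {above(c), clear(e), holds(a), holds(b), linked(a,c), linked(b,c), linked(c,a), linked(c,c), linked(d,e), linked(e,d)}
2. push(c,b)  →  {above(c), clear(c), clear(e), holds(a), holds(b), linked(a,c), linked(b,c), linked(c,a), linked(d,e), linked(e,d), near(c)}
3. free(c,a)  →  {above(c), clear(c), clear(e), holds(a), holds(b), holds(c), linked(a,a), linked(b,c), linked(c,a), linked(d,e), linked(e,d), near(c)}
4. push(a,b)  →  {above(c), clear(a), clear(c), clear(e), holds(a), holds(b), holds(c), linked(b,c), linked(c,a), linked(d,e), linked(e,d), near(a), near(c)}
optimal plan length = 4; 4 > 1

No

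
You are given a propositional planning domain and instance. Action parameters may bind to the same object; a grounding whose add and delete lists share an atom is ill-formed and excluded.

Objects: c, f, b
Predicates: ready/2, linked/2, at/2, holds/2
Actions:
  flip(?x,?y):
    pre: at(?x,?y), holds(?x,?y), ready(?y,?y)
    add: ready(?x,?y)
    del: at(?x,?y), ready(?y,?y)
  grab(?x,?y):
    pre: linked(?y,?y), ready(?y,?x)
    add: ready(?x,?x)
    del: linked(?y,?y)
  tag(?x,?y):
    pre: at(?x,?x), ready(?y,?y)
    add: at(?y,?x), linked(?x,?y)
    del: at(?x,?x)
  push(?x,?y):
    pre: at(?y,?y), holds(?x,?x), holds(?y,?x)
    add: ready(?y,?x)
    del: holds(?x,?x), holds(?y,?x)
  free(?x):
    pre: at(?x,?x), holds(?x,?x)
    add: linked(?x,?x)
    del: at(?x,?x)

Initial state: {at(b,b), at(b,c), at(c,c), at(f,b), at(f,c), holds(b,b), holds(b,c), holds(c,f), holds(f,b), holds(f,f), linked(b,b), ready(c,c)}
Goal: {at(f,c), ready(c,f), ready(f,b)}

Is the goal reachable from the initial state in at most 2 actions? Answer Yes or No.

No

1. push(f,c)  →  {at(b,b), at(b,c), at(c,c), at(f,b), at(f,c), holds(b,b), holds(b,c), holds(f,b), linked(b,b), ready(c,c), ready(c,f)}
2. push(b,b)  →  {at(b,b), at(b,c), at(c,c), at(f,b), at(f,c), holds(b,c), holds(f,b), linked(b,b), ready(b,b), ready(c,c), ready(c,f)}
3. flip(f,b)  →  {at(b,b), at(b,c), at(c,c), at(f,c), holds(b,c), holds(f,b), linked(b,b), ready(c,c), ready(c,f), ready(f,b)}
optimal plan length = 3; 3 > 2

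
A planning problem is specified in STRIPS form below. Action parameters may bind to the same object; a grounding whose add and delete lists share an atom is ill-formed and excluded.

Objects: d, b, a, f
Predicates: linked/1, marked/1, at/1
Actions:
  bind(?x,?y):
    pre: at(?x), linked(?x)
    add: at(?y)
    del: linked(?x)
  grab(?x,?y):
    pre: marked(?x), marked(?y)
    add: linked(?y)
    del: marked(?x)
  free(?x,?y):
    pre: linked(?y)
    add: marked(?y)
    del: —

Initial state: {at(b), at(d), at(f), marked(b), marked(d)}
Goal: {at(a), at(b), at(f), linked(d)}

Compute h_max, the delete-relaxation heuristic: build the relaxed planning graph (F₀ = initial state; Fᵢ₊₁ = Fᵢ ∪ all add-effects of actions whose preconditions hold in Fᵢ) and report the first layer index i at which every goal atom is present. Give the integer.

2

F0 = init (5 atoms)
F1 = F0 ∪ {linked(b), linked(d)}  (7 atoms)
F2 = F1 ∪ {at(a)}  (8 atoms)
goal ⊆ F2  ⇒  h_max = 2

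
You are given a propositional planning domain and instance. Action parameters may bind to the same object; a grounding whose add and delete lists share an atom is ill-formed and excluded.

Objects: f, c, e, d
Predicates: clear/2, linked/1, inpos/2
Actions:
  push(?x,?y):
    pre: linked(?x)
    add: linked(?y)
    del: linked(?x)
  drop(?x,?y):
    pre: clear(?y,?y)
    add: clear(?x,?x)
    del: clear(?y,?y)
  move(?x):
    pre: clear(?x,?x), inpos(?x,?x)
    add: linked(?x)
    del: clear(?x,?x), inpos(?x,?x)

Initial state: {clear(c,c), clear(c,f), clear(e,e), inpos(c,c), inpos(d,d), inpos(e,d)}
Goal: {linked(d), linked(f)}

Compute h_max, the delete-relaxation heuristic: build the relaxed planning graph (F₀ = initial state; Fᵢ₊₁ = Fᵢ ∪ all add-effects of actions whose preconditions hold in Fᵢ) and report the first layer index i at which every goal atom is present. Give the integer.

F0 = init (6 atoms)
F1 = F0 ∪ {clear(d,d), clear(f,f), linked(c)}  (9 atoms)
F2 = F1 ∪ {linked(d), linked(e), linked(f)}  (12 atoms)
goal ⊆ F2  ⇒  h_max = 2

2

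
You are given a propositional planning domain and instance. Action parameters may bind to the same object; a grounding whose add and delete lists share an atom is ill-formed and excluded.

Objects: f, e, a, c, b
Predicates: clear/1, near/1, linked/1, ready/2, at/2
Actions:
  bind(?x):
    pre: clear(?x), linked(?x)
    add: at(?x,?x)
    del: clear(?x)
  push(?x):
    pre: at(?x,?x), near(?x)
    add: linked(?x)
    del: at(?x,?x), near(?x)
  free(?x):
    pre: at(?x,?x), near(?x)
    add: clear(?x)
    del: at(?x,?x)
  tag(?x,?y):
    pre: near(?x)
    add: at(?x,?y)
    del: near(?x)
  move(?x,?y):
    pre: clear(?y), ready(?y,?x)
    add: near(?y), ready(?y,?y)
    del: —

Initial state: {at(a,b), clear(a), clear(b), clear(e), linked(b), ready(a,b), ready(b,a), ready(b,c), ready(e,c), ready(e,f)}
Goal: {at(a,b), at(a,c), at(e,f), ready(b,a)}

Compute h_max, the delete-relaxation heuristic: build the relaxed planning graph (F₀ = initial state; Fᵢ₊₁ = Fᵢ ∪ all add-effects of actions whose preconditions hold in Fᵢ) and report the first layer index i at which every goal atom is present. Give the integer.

F0 = init (10 atoms)
F1 = F0 ∪ {at(b,b), near(a), near(b), near(e), ready(a,a), ready(b,b), ready(e,e)}  (17 atoms)
F2 = F1 ∪ {at(a,a), at(a,c), at(a,e), at(a,f), at(b,a), at(b,c), at(b,e), at(b,f), at(e,a), at(e,b), at(e,c), at(e,e), at(e,f)}  (30 atoms)
goal ⊆ F2  ⇒  h_max = 2

2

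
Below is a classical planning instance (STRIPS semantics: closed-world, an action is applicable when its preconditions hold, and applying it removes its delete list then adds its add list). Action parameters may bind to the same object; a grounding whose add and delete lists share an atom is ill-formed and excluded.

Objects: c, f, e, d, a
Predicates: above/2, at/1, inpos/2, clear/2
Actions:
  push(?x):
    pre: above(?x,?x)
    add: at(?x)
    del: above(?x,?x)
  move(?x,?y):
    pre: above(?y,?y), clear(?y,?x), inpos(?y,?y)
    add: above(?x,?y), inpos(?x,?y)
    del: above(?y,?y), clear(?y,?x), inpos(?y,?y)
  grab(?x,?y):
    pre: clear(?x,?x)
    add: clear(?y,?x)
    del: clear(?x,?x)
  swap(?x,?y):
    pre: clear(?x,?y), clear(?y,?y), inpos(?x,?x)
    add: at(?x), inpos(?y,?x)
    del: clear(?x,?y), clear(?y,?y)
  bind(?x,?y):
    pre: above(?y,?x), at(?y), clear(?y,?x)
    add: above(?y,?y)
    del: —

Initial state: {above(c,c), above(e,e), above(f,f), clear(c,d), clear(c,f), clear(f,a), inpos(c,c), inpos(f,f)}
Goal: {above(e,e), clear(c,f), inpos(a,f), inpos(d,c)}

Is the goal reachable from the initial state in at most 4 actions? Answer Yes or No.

1. move(d,c)  →  {above(d,c), above(e,e), above(f,f), clear(c,f), clear(f,a), inpos(d,c), inpos(f,f)}
2. move(a,f)  →  {above(a,f), above(d,c), above(e,e), clear(c,f), inpos(a,f), inpos(d,c)}
optimal plan length = 2; 2 ≤ 4

Yes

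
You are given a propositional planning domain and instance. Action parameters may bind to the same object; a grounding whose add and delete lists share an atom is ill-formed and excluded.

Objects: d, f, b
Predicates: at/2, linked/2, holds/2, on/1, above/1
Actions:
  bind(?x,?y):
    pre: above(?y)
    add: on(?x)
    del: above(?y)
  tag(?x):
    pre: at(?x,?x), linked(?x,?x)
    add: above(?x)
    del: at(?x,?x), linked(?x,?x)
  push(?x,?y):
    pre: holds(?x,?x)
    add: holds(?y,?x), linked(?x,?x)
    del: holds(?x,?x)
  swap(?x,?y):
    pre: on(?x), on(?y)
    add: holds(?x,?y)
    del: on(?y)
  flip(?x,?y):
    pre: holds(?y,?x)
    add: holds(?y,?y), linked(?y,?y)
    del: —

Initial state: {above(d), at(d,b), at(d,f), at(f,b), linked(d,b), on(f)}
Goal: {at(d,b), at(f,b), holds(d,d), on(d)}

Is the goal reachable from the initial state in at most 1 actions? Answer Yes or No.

No

1. bind(d,d)  →  {at(d,b), at(d,f), at(f,b), linked(d,b), on(d), on(f)}
2. swap(d,f)  →  {at(d,b), at(d,f), at(f,b), holds(d,f), linked(d,b), on(d)}
3. flip(f,d)  →  {at(d,b), at(d,f), at(f,b), holds(d,d), holds(d,f), linked(d,b), linked(d,d), on(d)}
optimal plan length = 3; 3 > 1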